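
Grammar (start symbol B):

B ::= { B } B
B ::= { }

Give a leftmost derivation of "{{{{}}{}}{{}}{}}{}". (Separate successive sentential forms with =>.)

B => {B}B => {{B}B}B => {{{B}B}B}B => {{{{}}B}B}B => {{{{}}{}}B}B => {{{{}}{}}{B}B}B => {{{{}}{}}{{}}B}B => {{{{}}{}}{{}}{}}B => {{{{}}{}}{{}}{}}{}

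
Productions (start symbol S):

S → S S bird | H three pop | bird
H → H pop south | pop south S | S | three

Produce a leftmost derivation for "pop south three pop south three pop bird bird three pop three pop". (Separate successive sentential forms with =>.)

S => H three pop => S three pop => H three pop three pop => pop south S three pop three pop => pop south S S bird three pop three pop => pop south H three pop S bird three pop three pop => pop south H pop south three pop S bird three pop three pop => pop south three pop south three pop S bird three pop three pop => pop south three pop south three pop bird bird three pop three pop

S => H three pop   [S → H three pop]
H three pop => S three pop   [H → S]
S three pop => H three pop three pop   [S → H three pop]
H three pop three pop => pop south S three pop three pop   [H → pop south S]
pop south S three pop three pop => pop south S S bird three pop three pop   [S → S S bird]
pop south S S bird three pop three pop => pop south H three pop S bird three pop three pop   [S → H three pop]
pop south H three pop S bird three pop three pop => pop south H pop south three pop S bird three pop three pop   [H → H pop south]
pop south H pop south three pop S bird three pop three pop => pop south three pop south three pop S bird three pop three pop   [H → three]
pop south three pop south three pop S bird three pop three pop => pop south three pop south three pop bird bird three pop three pop   [S → bird]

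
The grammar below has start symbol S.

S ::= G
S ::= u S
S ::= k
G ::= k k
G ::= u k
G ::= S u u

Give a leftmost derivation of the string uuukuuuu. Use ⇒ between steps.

S ⇒ G   [S ::= G]
G ⇒ Suu   [G ::= S u u]
Suu ⇒ uSuu   [S ::= u S]
uSuu ⇒ uuSuu   [S ::= u S]
uuSuu ⇒ uuuSuu   [S ::= u S]
uuuSuu ⇒ uuuGuu   [S ::= G]
uuuGuu ⇒ uuuSuuuu   [G ::= S u u]
uuuSuuuu ⇒ uuukuuuu   [S ::= k]

S ⇒ G ⇒ Suu ⇒ uSuu ⇒ uuSuu ⇒ uuuSuu ⇒ uuuGuu ⇒ uuuSuuuu ⇒ uuukuuuu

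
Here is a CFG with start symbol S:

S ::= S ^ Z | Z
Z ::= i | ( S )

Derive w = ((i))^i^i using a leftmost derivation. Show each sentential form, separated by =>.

S => S^Z   [S ::= S ^ Z]
S^Z => S^Z^Z   [S ::= S ^ Z]
S^Z^Z => Z^Z^Z   [S ::= Z]
Z^Z^Z => (S)^Z^Z   [Z ::= ( S )]
(S)^Z^Z => (Z)^Z^Z   [S ::= Z]
(Z)^Z^Z => ((S))^Z^Z   [Z ::= ( S )]
((S))^Z^Z => ((Z))^Z^Z   [S ::= Z]
((Z))^Z^Z => ((i))^Z^Z   [Z ::= i]
((i))^Z^Z => ((i))^i^Z   [Z ::= i]
((i))^i^Z => ((i))^i^i   [Z ::= i]

S=>S^Z=>S^Z^Z=>Z^Z^Z=>(S)^Z^Z=>(Z)^Z^Z=>((S))^Z^Z=>((Z))^Z^Z=>((i))^Z^Z=>((i))^i^Z=>((i))^i^i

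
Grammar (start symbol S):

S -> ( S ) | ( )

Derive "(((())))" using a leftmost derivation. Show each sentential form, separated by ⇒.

S ⇒ (S)   [S -> ( S )]
(S) ⇒ ((S))   [S -> ( S )]
((S)) ⇒ (((S)))   [S -> ( S )]
(((S))) ⇒ (((())))   [S -> ( )]

S⇒(S)⇒((S))⇒(((S)))⇒(((())))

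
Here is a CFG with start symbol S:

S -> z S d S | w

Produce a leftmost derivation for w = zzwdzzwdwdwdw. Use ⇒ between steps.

S ⇒ zSdS   [S -> z S d S]
zSdS ⇒ zzSdSdS   [S -> z S d S]
zzSdSdS ⇒ zzwdSdS   [S -> w]
zzwdSdS ⇒ zzwdzSdSdS   [S -> z S d S]
zzwdzSdSdS ⇒ zzwdzzSdSdSdS   [S -> z S d S]
zzwdzzSdSdSdS ⇒ zzwdzzwdSdSdS   [S -> w]
zzwdzzwdSdSdS ⇒ zzwdzzwdwdSdS   [S -> w]
zzwdzzwdwdSdS ⇒ zzwdzzwdwdwdS   [S -> w]
zzwdzzwdwdwdS ⇒ zzwdzzwdwdwdw   [S -> w]

S ⇒ zSdS ⇒ zzSdSdS ⇒ zzwdSdS ⇒ zzwdzSdSdS ⇒ zzwdzzSdSdSdS ⇒ zzwdzzwdSdSdS ⇒ zzwdzzwdwdSdS ⇒ zzwdzzwdwdwdS ⇒ zzwdzzwdwdwdw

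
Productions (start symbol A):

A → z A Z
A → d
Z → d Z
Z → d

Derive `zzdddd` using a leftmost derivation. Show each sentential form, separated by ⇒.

A ⇒ zAZ ⇒ zzAZZ ⇒ zzdZZ ⇒ zzddZZ ⇒ zzdddZ ⇒ zzdddd

A ⇒ zAZ   [A → z A Z]
zAZ ⇒ zzAZZ   [A → z A Z]
zzAZZ ⇒ zzdZZ   [A → d]
zzdZZ ⇒ zzddZZ   [Z → d Z]
zzddZZ ⇒ zzdddZ   [Z → d]
zzdddZ ⇒ zzdddd   [Z → d]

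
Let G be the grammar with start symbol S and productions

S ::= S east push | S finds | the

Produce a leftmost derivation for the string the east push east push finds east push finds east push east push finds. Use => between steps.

S => S finds   [S ::= S finds]
S finds => S east push finds   [S ::= S east push]
S east push finds => S east push east push finds   [S ::= S east push]
S east push east push finds => S finds east push east push finds   [S ::= S finds]
S finds east push east push finds => S east push finds east push east push finds   [S ::= S east push]
S east push finds east push east push finds => S finds east push finds east push east push finds   [S ::= S finds]
S finds east push finds east push east push finds => S east push finds east push finds east push east push finds   [S ::= S east push]
S east push finds east push finds east push east push finds => S east push east push finds east push finds east push east push finds   [S ::= S east push]
S east push east push finds east push finds east push east push finds => the east push east push finds east push finds east push east push finds   [S ::= the]

S => S finds => S east push finds => S east push east push finds => S finds east push east push finds => S east push finds east push east push finds => S finds east push finds east push east push finds => S east push finds east push finds east push east push finds => S east push east push finds east push finds east push east push finds => the east push east push finds east push finds east push east push finds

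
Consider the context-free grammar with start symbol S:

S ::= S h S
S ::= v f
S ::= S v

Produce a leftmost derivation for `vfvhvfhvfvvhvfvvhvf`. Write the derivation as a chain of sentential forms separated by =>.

S => ShS => SvhS => SvvhS => ShSvvhS => SvhSvvhS => SvvhSvvhS => ShSvvhSvvhS => ShShSvvhSvvhS => SvhShSvvhSvvhS => vfvhShSvvhSvvhS => vfvhvfhSvvhSvvhS => vfvhvfhvfvvhSvvhS => vfvhvfhvfvvhvfvvhS => vfvhvfhvfvvhvfvvhvf

S => ShS   [S ::= S h S]
ShS => SvhS   [S ::= S v]
SvhS => SvvhS   [S ::= S v]
SvvhS => ShSvvhS   [S ::= S h S]
ShSvvhS => SvhSvvhS   [S ::= S v]
SvhSvvhS => SvvhSvvhS   [S ::= S v]
SvvhSvvhS => ShSvvhSvvhS   [S ::= S h S]
ShSvvhSvvhS => ShShSvvhSvvhS   [S ::= S h S]
ShShSvvhSvvhS => SvhShSvvhSvvhS   [S ::= S v]
SvhShSvvhSvvhS => vfvhShSvvhSvvhS   [S ::= v f]
vfvhShSvvhSvvhS => vfvhvfhSvvhSvvhS   [S ::= v f]
vfvhvfhSvvhSvvhS => vfvhvfhvfvvhSvvhS   [S ::= v f]
vfvhvfhvfvvhSvvhS => vfvhvfhvfvvhvfvvhS   [S ::= v f]
vfvhvfhvfvvhvfvvhS => vfvhvfhvfvvhvfvvhvf   [S ::= v f]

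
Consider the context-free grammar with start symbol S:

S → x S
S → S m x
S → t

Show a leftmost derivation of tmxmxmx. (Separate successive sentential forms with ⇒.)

S⇒Smx⇒Smxmx⇒Smxmxmx⇒tmxmxmx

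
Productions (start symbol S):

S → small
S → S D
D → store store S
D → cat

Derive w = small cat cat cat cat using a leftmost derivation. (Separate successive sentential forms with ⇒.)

S ⇒ S D ⇒ S D D ⇒ S D D D ⇒ S D D D D ⇒ small D D D D ⇒ small cat D D D ⇒ small cat cat D D ⇒ small cat cat cat D ⇒ small cat cat cat cat

S ⇒ S D   [S → S D]
S D ⇒ S D D   [S → S D]
S D D ⇒ S D D D   [S → S D]
S D D D ⇒ S D D D D   [S → S D]
S D D D D ⇒ small D D D D   [S → small]
small D D D D ⇒ small cat D D D   [D → cat]
small cat D D D ⇒ small cat cat D D   [D → cat]
small cat cat D D ⇒ small cat cat cat D   [D → cat]
small cat cat cat D ⇒ small cat cat cat cat   [D → cat]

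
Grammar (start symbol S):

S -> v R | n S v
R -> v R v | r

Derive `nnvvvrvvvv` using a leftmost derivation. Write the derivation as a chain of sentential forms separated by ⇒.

S ⇒ nSv   [S -> n S v]
nSv ⇒ nnSvv   [S -> n S v]
nnSvv ⇒ nnvRvv   [S -> v R]
nnvRvv ⇒ nnvvRvvv   [R -> v R v]
nnvvRvvv ⇒ nnvvvRvvvv   [R -> v R v]
nnvvvRvvvv ⇒ nnvvvrvvvv   [R -> r]

S ⇒ nSv ⇒ nnSvv ⇒ nnvRvv ⇒ nnvvRvvv ⇒ nnvvvRvvvv ⇒ nnvvvrvvvv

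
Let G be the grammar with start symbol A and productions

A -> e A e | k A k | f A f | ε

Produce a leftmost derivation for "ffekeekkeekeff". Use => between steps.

A => fAf => ffAff => ffeAeff => ffekAkeff => ffekeAekeff => ffekeeAeekeff => ffekeekAkeekeff => ffekeekkeekeff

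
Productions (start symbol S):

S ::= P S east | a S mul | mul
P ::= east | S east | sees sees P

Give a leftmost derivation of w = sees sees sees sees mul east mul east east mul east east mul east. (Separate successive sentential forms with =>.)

S => P S east => S east S east => P S east east S east => sees sees P S east east S east => sees sees S east S east east S east => sees sees P S east east S east east S east => sees sees sees sees P S east east S east east S east => sees sees sees sees S east S east east S east east S east => sees sees sees sees mul east S east east S east east S east => sees sees sees sees mul east mul east east S east east S east => sees sees sees sees mul east mul east east mul east east S east => sees sees sees sees mul east mul east east mul east east mul east

S => P S east   [S ::= P S east]
P S east => S east S east   [P ::= S east]
S east S east => P S east east S east   [S ::= P S east]
P S east east S east => sees sees P S east east S east   [P ::= sees sees P]
sees sees P S east east S east => sees sees S east S east east S east   [P ::= S east]
sees sees S east S east east S east => sees sees P S east east S east east S east   [S ::= P S east]
sees sees P S east east S east east S east => sees sees sees sees P S east east S east east S east   [P ::= sees sees P]
sees sees sees sees P S east east S east east S east => sees sees sees sees S east S east east S east east S east   [P ::= S east]
sees sees sees sees S east S east east S east east S east => sees sees sees sees mul east S east east S east east S east   [S ::= mul]
sees sees sees sees mul east S east east S east east S east => sees sees sees sees mul east mul east east S east east S east   [S ::= mul]
sees sees sees sees mul east mul east east S east east S east => sees sees sees sees mul east mul east east mul east east S east   [S ::= mul]
sees sees sees sees mul east mul east east mul east east S east => sees sees sees sees mul east mul east east mul east east mul east   [S ::= mul]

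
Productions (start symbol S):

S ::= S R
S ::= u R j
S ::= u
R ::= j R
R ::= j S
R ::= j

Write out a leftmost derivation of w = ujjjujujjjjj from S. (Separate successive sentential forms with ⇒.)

S ⇒ uRj   [S ::= u R j]
uRj ⇒ ujRj   [R ::= j R]
ujRj ⇒ ujjRj   [R ::= j R]
ujjRj ⇒ ujjjSj   [R ::= j S]
ujjjSj ⇒ ujjjuRjj   [S ::= u R j]
ujjjuRjj ⇒ ujjjujSjj   [R ::= j S]
ujjjujSjj ⇒ ujjjujuRjjj   [S ::= u R j]
ujjjujuRjjj ⇒ ujjjujujRjjj   [R ::= j R]
ujjjujujRjjj ⇒ ujjjujujjjjj   [R ::= j]

S ⇒ uRj ⇒ ujRj ⇒ ujjRj ⇒ ujjjSj ⇒ ujjjuRjj ⇒ ujjjujSjj ⇒ ujjjujuRjjj ⇒ ujjjujujRjjj ⇒ ujjjujujjjjj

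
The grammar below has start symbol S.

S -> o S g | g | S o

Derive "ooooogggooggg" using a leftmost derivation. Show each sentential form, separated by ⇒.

S⇒oSg⇒ooSgg⇒oooSggg⇒oooSoggg⇒oooSooggg⇒ooooSgooggg⇒oooooSggooggg⇒ooooogggooggg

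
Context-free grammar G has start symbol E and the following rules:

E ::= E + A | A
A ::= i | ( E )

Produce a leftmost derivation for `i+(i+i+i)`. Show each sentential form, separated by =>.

E => E+A   [E ::= E + A]
E+A => A+A   [E ::= A]
A+A => i+A   [A ::= i]
i+A => i+(E)   [A ::= ( E )]
i+(E) => i+(E+A)   [E ::= E + A]
i+(E+A) => i+(E+A+A)   [E ::= E + A]
i+(E+A+A) => i+(A+A+A)   [E ::= A]
i+(A+A+A) => i+(i+A+A)   [A ::= i]
i+(i+A+A) => i+(i+i+A)   [A ::= i]
i+(i+i+A) => i+(i+i+i)   [A ::= i]

E => E+A => A+A => i+A => i+(E) => i+(E+A) => i+(E+A+A) => i+(A+A+A) => i+(i+A+A) => i+(i+i+A) => i+(i+i+i)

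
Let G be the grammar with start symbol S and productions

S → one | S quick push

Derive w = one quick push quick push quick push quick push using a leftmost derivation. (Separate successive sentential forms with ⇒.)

S ⇒ S quick push ⇒ S quick push quick push ⇒ S quick push quick push quick push ⇒ S quick push quick push quick push quick push ⇒ one quick push quick push quick push quick push

S ⇒ S quick push   [S → S quick push]
S quick push ⇒ S quick push quick push   [S → S quick push]
S quick push quick push ⇒ S quick push quick push quick push   [S → S quick push]
S quick push quick push quick push ⇒ S quick push quick push quick push quick push   [S → S quick push]
S quick push quick push quick push quick push ⇒ one quick push quick push quick push quick push   [S → one]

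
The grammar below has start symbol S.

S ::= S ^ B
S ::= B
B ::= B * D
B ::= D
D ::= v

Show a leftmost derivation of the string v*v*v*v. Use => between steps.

S => B => B*D => B*D*D => B*D*D*D => D*D*D*D => v*D*D*D => v*v*D*D => v*v*v*D => v*v*v*v

S => B   [S ::= B]
B => B*D   [B ::= B * D]
B*D => B*D*D   [B ::= B * D]
B*D*D => B*D*D*D   [B ::= B * D]
B*D*D*D => D*D*D*D   [B ::= D]
D*D*D*D => v*D*D*D   [D ::= v]
v*D*D*D => v*v*D*D   [D ::= v]
v*v*D*D => v*v*v*D   [D ::= v]
v*v*v*D => v*v*v*v   [D ::= v]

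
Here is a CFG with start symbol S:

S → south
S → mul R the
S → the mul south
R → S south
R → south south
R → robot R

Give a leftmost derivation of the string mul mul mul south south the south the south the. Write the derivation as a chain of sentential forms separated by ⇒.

S ⇒ mul R the ⇒ mul S south the ⇒ mul mul R the south the ⇒ mul mul S south the south the ⇒ mul mul mul R the south the south the ⇒ mul mul mul south south the south the south the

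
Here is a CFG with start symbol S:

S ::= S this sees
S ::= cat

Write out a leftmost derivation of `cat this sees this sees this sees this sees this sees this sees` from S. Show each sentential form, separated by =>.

S => S this sees   [S ::= S this sees]
S this sees => S this sees this sees   [S ::= S this sees]
S this sees this sees => S this sees this sees this sees   [S ::= S this sees]
S this sees this sees this sees => S this sees this sees this sees this sees   [S ::= S this sees]
S this sees this sees this sees this sees => S this sees this sees this sees this sees this sees   [S ::= S this sees]
S this sees this sees this sees this sees this sees => S this sees this sees this sees this sees this sees this sees   [S ::= S this sees]
S this sees this sees this sees this sees this sees this sees => cat this sees this sees this sees this sees this sees this sees   [S ::= cat]

S => S this sees => S this sees this sees => S this sees this sees this sees => S this sees this sees this sees this sees => S this sees this sees this sees this sees this sees => S this sees this sees this sees this sees this sees this sees => cat this sees this sees this sees this sees this sees this sees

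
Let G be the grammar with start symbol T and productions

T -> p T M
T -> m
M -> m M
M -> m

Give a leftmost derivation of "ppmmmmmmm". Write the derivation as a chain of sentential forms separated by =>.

T => pTM => ppTMM => ppmMM => ppmmMM => ppmmmMM => ppmmmmMM => ppmmmmmM => ppmmmmmmM => ppmmmmmmm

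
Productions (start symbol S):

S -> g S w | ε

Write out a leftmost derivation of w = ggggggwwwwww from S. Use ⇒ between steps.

S ⇒ gSw ⇒ ggSww ⇒ gggSwww ⇒ ggggSwwww ⇒ gggggSwwwww ⇒ ggggggSwwwwww ⇒ ggggggwwwwww

S ⇒ gSw   [S -> g S w]
gSw ⇒ ggSww   [S -> g S w]
ggSww ⇒ gggSwww   [S -> g S w]
gggSwww ⇒ ggggSwwww   [S -> g S w]
ggggSwwww ⇒ gggggSwwwww   [S -> g S w]
gggggSwwwww ⇒ ggggggSwwwwww   [S -> g S w]
ggggggSwwwwww ⇒ ggggggwwwwww   [S -> ε]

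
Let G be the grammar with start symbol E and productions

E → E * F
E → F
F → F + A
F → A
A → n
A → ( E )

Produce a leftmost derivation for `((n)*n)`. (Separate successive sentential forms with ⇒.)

E ⇒ F ⇒ A ⇒ (E) ⇒ (E*F) ⇒ (F*F) ⇒ (A*F) ⇒ ((E)*F) ⇒ ((F)*F) ⇒ ((A)*F) ⇒ ((n)*F) ⇒ ((n)*A) ⇒ ((n)*n)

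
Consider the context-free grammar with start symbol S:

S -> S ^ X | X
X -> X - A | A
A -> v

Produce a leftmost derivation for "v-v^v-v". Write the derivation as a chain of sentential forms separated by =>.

S => S^X => X^X => X-A^X => A-A^X => v-A^X => v-v^X => v-v^X-A => v-v^A-A => v-v^v-A => v-v^v-v

S => S^X   [S -> S ^ X]
S^X => X^X   [S -> X]
X^X => X-A^X   [X -> X - A]
X-A^X => A-A^X   [X -> A]
A-A^X => v-A^X   [A -> v]
v-A^X => v-v^X   [A -> v]
v-v^X => v-v^X-A   [X -> X - A]
v-v^X-A => v-v^A-A   [X -> A]
v-v^A-A => v-v^v-A   [A -> v]
v-v^v-A => v-v^v-v   [A -> v]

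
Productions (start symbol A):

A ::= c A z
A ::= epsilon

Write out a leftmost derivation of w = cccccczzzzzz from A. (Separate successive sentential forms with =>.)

A => cAz => ccAzz => cccAzzz => ccccAzzzz => cccccAzzzzz => ccccccAzzzzzz => cccccczzzzzz

A => cAz   [A ::= c A z]
cAz => ccAzz   [A ::= c A z]
ccAzz => cccAzzz   [A ::= c A z]
cccAzzz => ccccAzzzz   [A ::= c A z]
ccccAzzzz => cccccAzzzzz   [A ::= c A z]
cccccAzzzzz => ccccccAzzzzzz   [A ::= c A z]
ccccccAzzzzzz => cccccczzzzzz   [A ::= epsilon]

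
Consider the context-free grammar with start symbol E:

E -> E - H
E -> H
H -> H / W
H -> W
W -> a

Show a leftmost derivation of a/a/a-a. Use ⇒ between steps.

E ⇒ E-H ⇒ H-H ⇒ H/W-H ⇒ H/W/W-H ⇒ W/W/W-H ⇒ a/W/W-H ⇒ a/a/W-H ⇒ a/a/a-H ⇒ a/a/a-W ⇒ a/a/a-a

E ⇒ E-H   [E -> E - H]
E-H ⇒ H-H   [E -> H]
H-H ⇒ H/W-H   [H -> H / W]
H/W-H ⇒ H/W/W-H   [H -> H / W]
H/W/W-H ⇒ W/W/W-H   [H -> W]
W/W/W-H ⇒ a/W/W-H   [W -> a]
a/W/W-H ⇒ a/a/W-H   [W -> a]
a/a/W-H ⇒ a/a/a-H   [W -> a]
a/a/a-H ⇒ a/a/a-W   [H -> W]
a/a/a-W ⇒ a/a/a-a   [W -> a]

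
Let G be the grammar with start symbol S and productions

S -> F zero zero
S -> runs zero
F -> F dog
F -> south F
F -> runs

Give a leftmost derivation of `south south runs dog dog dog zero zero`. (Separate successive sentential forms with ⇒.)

S ⇒ F zero zero ⇒ F dog zero zero ⇒ F dog dog zero zero ⇒ F dog dog dog zero zero ⇒ south F dog dog dog zero zero ⇒ south south F dog dog dog zero zero ⇒ south south runs dog dog dog zero zero

S ⇒ F zero zero   [S -> F zero zero]
F zero zero ⇒ F dog zero zero   [F -> F dog]
F dog zero zero ⇒ F dog dog zero zero   [F -> F dog]
F dog dog zero zero ⇒ F dog dog dog zero zero   [F -> F dog]
F dog dog dog zero zero ⇒ south F dog dog dog zero zero   [F -> south F]
south F dog dog dog zero zero ⇒ south south F dog dog dog zero zero   [F -> south F]
south south F dog dog dog zero zero ⇒ south south runs dog dog dog zero zero   [F -> runs]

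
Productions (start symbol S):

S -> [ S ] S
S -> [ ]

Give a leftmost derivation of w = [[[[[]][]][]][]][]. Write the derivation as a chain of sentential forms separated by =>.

S => [S]S => [[S]S]S => [[[S]S]S]S => [[[[S]S]S]S]S => [[[[[]]S]S]S]S => [[[[[]][]]S]S]S => [[[[[]][]][]]S]S => [[[[[]][]][]][]]S => [[[[[]][]][]][]][]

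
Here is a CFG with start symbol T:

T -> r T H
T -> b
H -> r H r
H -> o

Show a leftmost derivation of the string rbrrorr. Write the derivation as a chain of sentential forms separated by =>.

T=>rTH=>rbH=>rbrHr=>rbrrHrr=>rbrrorr

T => rTH   [T -> r T H]
rTH => rbH   [T -> b]
rbH => rbrHr   [H -> r H r]
rbrHr => rbrrHrr   [H -> r H r]
rbrrHrr => rbrrorr   [H -> o]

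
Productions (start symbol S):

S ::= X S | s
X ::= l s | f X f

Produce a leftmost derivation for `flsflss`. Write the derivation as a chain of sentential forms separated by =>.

S => XS => fXfS => flsfS => flsfXS => flsflsS => flsflss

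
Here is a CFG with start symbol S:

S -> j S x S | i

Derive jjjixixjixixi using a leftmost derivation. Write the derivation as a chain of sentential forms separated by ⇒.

S ⇒ jSxS   [S -> j S x S]
jSxS ⇒ jjSxSxS   [S -> j S x S]
jjSxSxS ⇒ jjjSxSxSxS   [S -> j S x S]
jjjSxSxSxS ⇒ jjjixSxSxS   [S -> i]
jjjixSxSxS ⇒ jjjixixSxS   [S -> i]
jjjixixSxS ⇒ jjjixixjSxSxS   [S -> j S x S]
jjjixixjSxSxS ⇒ jjjixixjixSxS   [S -> i]
jjjixixjixSxS ⇒ jjjixixjixixS   [S -> i]
jjjixixjixixS ⇒ jjjixixjixixi   [S -> i]

S ⇒ jSxS ⇒ jjSxSxS ⇒ jjjSxSxSxS ⇒ jjjixSxSxS ⇒ jjjixixSxS ⇒ jjjixixjSxSxS ⇒ jjjixixjixSxS ⇒ jjjixixjixixS ⇒ jjjixixjixixi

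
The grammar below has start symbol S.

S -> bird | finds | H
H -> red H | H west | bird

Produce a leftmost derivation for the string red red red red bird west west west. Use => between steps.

S => H   [S -> H]
H => H west   [H -> H west]
H west => red H west   [H -> red H]
red H west => red red H west   [H -> red H]
red red H west => red red red H west   [H -> red H]
red red red H west => red red red H west west   [H -> H west]
red red red H west west => red red red red H west west   [H -> red H]
red red red red H west west => red red red red H west west west   [H -> H west]
red red red red H west west west => red red red red bird west west west   [H -> bird]

S => H => H west => red H west => red red H west => red red red H west => red red red H west west => red red red red H west west => red red red red H west west west => red red red red bird west west west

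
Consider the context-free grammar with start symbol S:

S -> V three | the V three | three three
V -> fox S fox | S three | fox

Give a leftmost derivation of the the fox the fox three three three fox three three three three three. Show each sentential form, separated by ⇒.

S ⇒ the V three   [S -> the V three]
the V three ⇒ the S three three   [V -> S three]
the S three three ⇒ the V three three three   [S -> V three]
the V three three three ⇒ the S three three three three   [V -> S three]
the S three three three three ⇒ the the V three three three three three   [S -> the V three]
the the V three three three three three ⇒ the the fox S fox three three three three three   [V -> fox S fox]
the the fox S fox three three three three three ⇒ the the fox V three fox three three three three three   [S -> V three]
the the fox V three fox three three three three three ⇒ the the fox S three three fox three three three three three   [V -> S three]
the the fox S three three fox three three three three three ⇒ the the fox the V three three three fox three three three three three   [S -> the V three]
the the fox the V three three three fox three three three three three ⇒ the the fox the fox three three three fox three three three three three   [V -> fox]

S ⇒ the V three ⇒ the S three three ⇒ the V three three three ⇒ the S three three three three ⇒ the the V three three three three three ⇒ the the fox S fox three three three three three ⇒ the the fox V three fox three three three three three ⇒ the the fox S three three fox three three three three three ⇒ the the fox the V three three three fox three three three three three ⇒ the the fox the fox three three three fox three three three three three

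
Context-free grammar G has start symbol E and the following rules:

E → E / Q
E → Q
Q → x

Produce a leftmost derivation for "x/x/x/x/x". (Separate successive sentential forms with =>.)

E => E/Q   [E → E / Q]
E/Q => E/Q/Q   [E → E / Q]
E/Q/Q => E/Q/Q/Q   [E → E / Q]
E/Q/Q/Q => E/Q/Q/Q/Q   [E → E / Q]
E/Q/Q/Q/Q => Q/Q/Q/Q/Q   [E → Q]
Q/Q/Q/Q/Q => x/Q/Q/Q/Q   [Q → x]
x/Q/Q/Q/Q => x/x/Q/Q/Q   [Q → x]
x/x/Q/Q/Q => x/x/x/Q/Q   [Q → x]
x/x/x/Q/Q => x/x/x/x/Q   [Q → x]
x/x/x/x/Q => x/x/x/x/x   [Q → x]

E => E/Q => E/Q/Q => E/Q/Q/Q => E/Q/Q/Q/Q => Q/Q/Q/Q/Q => x/Q/Q/Q/Q => x/x/Q/Q/Q => x/x/x/Q/Q => x/x/x/x/Q => x/x/x/x/x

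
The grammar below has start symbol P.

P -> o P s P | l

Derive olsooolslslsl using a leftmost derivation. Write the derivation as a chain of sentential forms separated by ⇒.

P ⇒ oPsP ⇒ olsP ⇒ olsoPsP ⇒ olsooPsPsP ⇒ olsoooPsPsPsP ⇒ olsooolsPsPsP ⇒ olsooolslsPsP ⇒ olsooolslslsP ⇒ olsooolslslsl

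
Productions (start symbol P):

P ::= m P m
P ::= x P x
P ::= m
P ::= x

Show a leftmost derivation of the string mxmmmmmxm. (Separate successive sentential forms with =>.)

P=>mPm=>mxPxm=>mxmPmxm=>mxmmPmmxm=>mxmmmmmxm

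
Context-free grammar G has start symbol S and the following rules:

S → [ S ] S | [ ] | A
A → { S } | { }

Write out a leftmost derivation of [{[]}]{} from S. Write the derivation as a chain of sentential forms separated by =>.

S => [S]S   [S → [ S ] S]
[S]S => [A]S   [S → A]
[A]S => [{S}]S   [A → { S }]
[{S}]S => [{[]}]S   [S → [ ]]
[{[]}]S => [{[]}]A   [S → A]
[{[]}]A => [{[]}]{}   [A → { }]

S => [S]S => [A]S => [{S}]S => [{[]}]S => [{[]}]A => [{[]}]{}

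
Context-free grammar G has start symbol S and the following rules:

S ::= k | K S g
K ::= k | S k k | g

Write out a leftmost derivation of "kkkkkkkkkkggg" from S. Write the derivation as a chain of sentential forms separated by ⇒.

S ⇒ KSg ⇒ SkkSg ⇒ kkkSg ⇒ kkkKSgg ⇒ kkkSkkSgg ⇒ kkkkkkSgg ⇒ kkkkkkKSggg ⇒ kkkkkkSkkSggg ⇒ kkkkkkkkkSggg ⇒ kkkkkkkkkkggg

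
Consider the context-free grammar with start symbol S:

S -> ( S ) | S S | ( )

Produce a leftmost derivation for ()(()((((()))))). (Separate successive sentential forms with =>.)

S => SS   [S -> S S]
SS => ()S   [S -> ( )]
()S => ()(S)   [S -> ( S )]
()(S) => ()(SS)   [S -> S S]
()(SS) => ()(()S)   [S -> ( )]
()(()S) => ()(()(S))   [S -> ( S )]
()(()(S)) => ()(()((S)))   [S -> ( S )]
()(()((S))) => ()(()(((S))))   [S -> ( S )]
()(()(((S)))) => ()(()((((S)))))   [S -> ( S )]
()(()((((S))))) => ()(()((((())))))   [S -> ( )]

S => SS => ()S => ()(S) => ()(SS) => ()(()S) => ()(()(S)) => ()(()((S))) => ()(()(((S)))) => ()(()((((S))))) => ()(()((((())))))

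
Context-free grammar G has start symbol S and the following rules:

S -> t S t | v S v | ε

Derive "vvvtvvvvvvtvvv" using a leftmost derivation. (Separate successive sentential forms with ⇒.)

S ⇒ vSv   [S -> v S v]
vSv ⇒ vvSvv   [S -> v S v]
vvSvv ⇒ vvvSvvv   [S -> v S v]
vvvSvvv ⇒ vvvtStvvv   [S -> t S t]
vvvtStvvv ⇒ vvvtvSvtvvv   [S -> v S v]
vvvtvSvtvvv ⇒ vvvtvvSvvtvvv   [S -> v S v]
vvvtvvSvvtvvv ⇒ vvvtvvvSvvvtvvv   [S -> v S v]
vvvtvvvSvvvtvvv ⇒ vvvtvvvvvvtvvv   [S -> ε]

S⇒vSv⇒vvSvv⇒vvvSvvv⇒vvvtStvvv⇒vvvtvSvtvvv⇒vvvtvvSvvtvvv⇒vvvtvvvSvvvtvvv⇒vvvtvvvvvvtvvv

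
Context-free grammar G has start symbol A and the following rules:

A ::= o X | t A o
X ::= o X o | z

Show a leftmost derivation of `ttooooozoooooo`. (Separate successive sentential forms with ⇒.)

A ⇒ tAo   [A ::= t A o]
tAo ⇒ ttAoo   [A ::= t A o]
ttAoo ⇒ ttoXoo   [A ::= o X]
ttoXoo ⇒ ttooXooo   [X ::= o X o]
ttooXooo ⇒ ttoooXoooo   [X ::= o X o]
ttoooXoooo ⇒ ttooooXooooo   [X ::= o X o]
ttooooXooooo ⇒ ttoooooXoooooo   [X ::= o X o]
ttoooooXoooooo ⇒ ttooooozoooooo   [X ::= z]

A ⇒ tAo ⇒ ttAoo ⇒ ttoXoo ⇒ ttooXooo ⇒ ttoooXoooo ⇒ ttooooXooooo ⇒ ttoooooXoooooo ⇒ ttooooozoooooo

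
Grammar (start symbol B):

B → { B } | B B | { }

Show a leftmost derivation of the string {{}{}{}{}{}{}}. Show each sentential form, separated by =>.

B => {B}   [B → { B }]
{B} => {BB}   [B → B B]
{BB} => {BBB}   [B → B B]
{BBB} => {BBBB}   [B → B B]
{BBBB} => {{}BBB}   [B → { }]
{{}BBB} => {{}BBBB}   [B → B B]
{{}BBBB} => {{}BBBBB}   [B → B B]
{{}BBBBB} => {{}{}BBBB}   [B → { }]
{{}{}BBBB} => {{}{}{}BBB}   [B → { }]
{{}{}{}BBB} => {{}{}{}{}BB}   [B → { }]
{{}{}{}{}BB} => {{}{}{}{}{}B}   [B → { }]
{{}{}{}{}{}B} => {{}{}{}{}{}{}}   [B → { }]

B => {B} => {BB} => {BBB} => {BBBB} => {{}BBB} => {{}BBBB} => {{}BBBBB} => {{}{}BBBB} => {{}{}{}BBB} => {{}{}{}{}BB} => {{}{}{}{}{}B} => {{}{}{}{}{}{}}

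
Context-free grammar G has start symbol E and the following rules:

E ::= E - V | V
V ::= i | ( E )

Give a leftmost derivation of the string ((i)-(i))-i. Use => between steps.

E => E-V => V-V => (E)-V => (E-V)-V => (V-V)-V => ((E)-V)-V => ((V)-V)-V => ((i)-V)-V => ((i)-(E))-V => ((i)-(V))-V => ((i)-(i))-V => ((i)-(i))-i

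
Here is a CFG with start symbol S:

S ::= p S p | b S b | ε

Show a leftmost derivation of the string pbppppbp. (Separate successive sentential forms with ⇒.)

S ⇒ pSp   [S ::= p S p]
pSp ⇒ pbSbp   [S ::= b S b]
pbSbp ⇒ pbpSpbp   [S ::= p S p]
pbpSpbp ⇒ pbppSppbp   [S ::= p S p]
pbppSppbp ⇒ pbppppbp   [S ::= ε]

S ⇒ pSp ⇒ pbSbp ⇒ pbpSpbp ⇒ pbppSppbp ⇒ pbppppbp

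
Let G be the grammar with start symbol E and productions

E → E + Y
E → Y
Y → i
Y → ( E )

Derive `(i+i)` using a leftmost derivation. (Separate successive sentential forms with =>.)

E => Y => (E) => (E+Y) => (Y+Y) => (i+Y) => (i+i)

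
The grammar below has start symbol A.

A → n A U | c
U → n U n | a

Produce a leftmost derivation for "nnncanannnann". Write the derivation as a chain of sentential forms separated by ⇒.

A⇒nAU⇒nnAUU⇒nnnAUUU⇒nnncUUU⇒nnncaUU⇒nnncanUnU⇒nnncananU⇒nnncanannUn⇒nnncanannnUnn⇒nnncanannnann

A ⇒ nAU   [A → n A U]
nAU ⇒ nnAUU   [A → n A U]
nnAUU ⇒ nnnAUUU   [A → n A U]
nnnAUUU ⇒ nnncUUU   [A → c]
nnncUUU ⇒ nnncaUU   [U → a]
nnncaUU ⇒ nnncanUnU   [U → n U n]
nnncanUnU ⇒ nnncananU   [U → a]
nnncananU ⇒ nnncanannUn   [U → n U n]
nnncanannUn ⇒ nnncanannnUnn   [U → n U n]
nnncanannnUnn ⇒ nnncanannnann   [U → a]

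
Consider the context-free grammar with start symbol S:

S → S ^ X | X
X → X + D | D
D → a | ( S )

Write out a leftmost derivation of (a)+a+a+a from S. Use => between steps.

S => X => X+D => X+D+D => X+D+D+D => D+D+D+D => (S)+D+D+D => (X)+D+D+D => (D)+D+D+D => (a)+D+D+D => (a)+a+D+D => (a)+a+a+D => (a)+a+a+a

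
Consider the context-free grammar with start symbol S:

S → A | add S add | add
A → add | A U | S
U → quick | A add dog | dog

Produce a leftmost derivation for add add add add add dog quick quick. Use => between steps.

S => A => A U => A U U => A U U U => S U U U => add S add U U U => add add S add add U U U => add add A add add U U U => add add add add add U U U => add add add add add dog U U => add add add add add dog quick U => add add add add add dog quick quick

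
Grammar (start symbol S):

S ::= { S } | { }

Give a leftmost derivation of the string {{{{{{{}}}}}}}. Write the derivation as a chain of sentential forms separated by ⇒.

S ⇒ {S} ⇒ {{S}} ⇒ {{{S}}} ⇒ {{{{S}}}} ⇒ {{{{{S}}}}} ⇒ {{{{{{S}}}}}} ⇒ {{{{{{{}}}}}}}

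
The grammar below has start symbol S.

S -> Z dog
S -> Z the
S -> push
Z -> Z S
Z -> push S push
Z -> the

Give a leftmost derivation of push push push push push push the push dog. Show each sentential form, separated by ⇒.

S ⇒ Z dog   [S -> Z dog]
Z dog ⇒ push S push dog   [Z -> push S push]
push S push dog ⇒ push Z the push dog   [S -> Z the]
push Z the push dog ⇒ push Z S the push dog   [Z -> Z S]
push Z S the push dog ⇒ push Z S S the push dog   [Z -> Z S]
push Z S S the push dog ⇒ push push S push S S the push dog   [Z -> push S push]
push push S push S S the push dog ⇒ push push push push S S the push dog   [S -> push]
push push push push S S the push dog ⇒ push push push push push S the push dog   [S -> push]
push push push push push S the push dog ⇒ push push push push push push the push dog   [S -> push]

S ⇒ Z dog ⇒ push S push dog ⇒ push Z the push dog ⇒ push Z S the push dog ⇒ push Z S S the push dog ⇒ push push S push S S the push dog ⇒ push push push push S S the push dog ⇒ push push push push push S the push dog ⇒ push push push push push push the push dog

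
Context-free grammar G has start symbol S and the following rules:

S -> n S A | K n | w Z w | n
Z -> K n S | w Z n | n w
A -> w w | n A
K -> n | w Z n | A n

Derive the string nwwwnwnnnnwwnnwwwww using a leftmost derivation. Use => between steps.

S => nSA   [S -> n S A]
nSA => nwZwA   [S -> w Z w]
nwZwA => nwKnSwA   [Z -> K n S]
nwKnSwA => nwwZnnSwA   [K -> w Z n]
nwwZnnSwA => nwwwZnnnSwA   [Z -> w Z n]
nwwwZnnnSwA => nwwwnwnnnSwA   [Z -> n w]
nwwwnwnnnSwA => nwwwnwnnnnSAwA   [S -> n S A]
nwwwnwnnnnSAwA => nwwwnwnnnnKnAwA   [S -> K n]
nwwwnwnnnnKnAwA => nwwwnwnnnnAnnAwA   [K -> A n]
nwwwnwnnnnAnnAwA => nwwwnwnnnnwwnnAwA   [A -> w w]
nwwwnwnnnnwwnnAwA => nwwwnwnnnnwwnnwwwA   [A -> w w]
nwwwnwnnnnwwnnwwwA => nwwwnwnnnnwwnnwwwww   [A -> w w]

S => nSA => nwZwA => nwKnSwA => nwwZnnSwA => nwwwZnnnSwA => nwwwnwnnnSwA => nwwwnwnnnnSAwA => nwwwnwnnnnKnAwA => nwwwnwnnnnAnnAwA => nwwwnwnnnnwwnnAwA => nwwwnwnnnnwwnnwwwA => nwwwnwnnnnwwnnwwwww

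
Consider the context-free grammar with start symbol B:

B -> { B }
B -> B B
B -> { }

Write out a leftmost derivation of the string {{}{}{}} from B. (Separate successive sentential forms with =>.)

B => {B}   [B -> { B }]
{B} => {BB}   [B -> B B]
{BB} => {BBB}   [B -> B B]
{BBB} => {{}BB}   [B -> { }]
{{}BB} => {{}{}B}   [B -> { }]
{{}{}B} => {{}{}{}}   [B -> { }]

B => {B} => {BB} => {BBB} => {{}BB} => {{}{}B} => {{}{}{}}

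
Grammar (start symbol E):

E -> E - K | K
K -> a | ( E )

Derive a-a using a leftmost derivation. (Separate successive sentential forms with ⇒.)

E ⇒ E-K ⇒ K-K ⇒ a-K ⇒ a-a

E ⇒ E-K   [E -> E - K]
E-K ⇒ K-K   [E -> K]
K-K ⇒ a-K   [K -> a]
a-K ⇒ a-a   [K -> a]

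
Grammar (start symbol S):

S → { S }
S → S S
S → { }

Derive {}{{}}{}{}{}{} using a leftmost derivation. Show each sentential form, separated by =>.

S => SS   [S → S S]
SS => SSS   [S → S S]
SSS => SSSS   [S → S S]
SSSS => SSSSS   [S → S S]
SSSSS => {}SSSS   [S → { }]
{}SSSS => {}SSSSS   [S → S S]
{}SSSSS => {}{S}SSSS   [S → { S }]
{}{S}SSSS => {}{{}}SSSS   [S → { }]
{}{{}}SSSS => {}{{}}{}SSS   [S → { }]
{}{{}}{}SSS => {}{{}}{}{}SS   [S → { }]
{}{{}}{}{}SS => {}{{}}{}{}{}S   [S → { }]
{}{{}}{}{}{}S => {}{{}}{}{}{}{}   [S → { }]

S => SS => SSS => SSSS => SSSSS => {}SSSS => {}SSSSS => {}{S}SSSS => {}{{}}SSSS => {}{{}}{}SSS => {}{{}}{}{}SS => {}{{}}{}{}{}S => {}{{}}{}{}{}{}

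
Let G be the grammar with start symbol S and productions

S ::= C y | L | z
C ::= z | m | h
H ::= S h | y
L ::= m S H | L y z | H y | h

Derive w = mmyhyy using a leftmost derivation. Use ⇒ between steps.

S ⇒ L ⇒ mSH ⇒ mLH ⇒ mHyH ⇒ mShyH ⇒ mCyhyH ⇒ mmyhyH ⇒ mmyhyy

S ⇒ L   [S ::= L]
L ⇒ mSH   [L ::= m S H]
mSH ⇒ mLH   [S ::= L]
mLH ⇒ mHyH   [L ::= H y]
mHyH ⇒ mShyH   [H ::= S h]
mShyH ⇒ mCyhyH   [S ::= C y]
mCyhyH ⇒ mmyhyH   [C ::= m]
mmyhyH ⇒ mmyhyy   [H ::= y]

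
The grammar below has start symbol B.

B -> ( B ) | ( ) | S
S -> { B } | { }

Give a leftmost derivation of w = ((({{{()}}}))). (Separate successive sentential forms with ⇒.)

B ⇒ (B)   [B -> ( B )]
(B) ⇒ ((B))   [B -> ( B )]
((B)) ⇒ (((B)))   [B -> ( B )]
(((B))) ⇒ (((S)))   [B -> S]
(((S))) ⇒ ((({B})))   [S -> { B }]
((({B}))) ⇒ ((({S})))   [B -> S]
((({S}))) ⇒ ((({{B}})))   [S -> { B }]
((({{B}}))) ⇒ ((({{S}})))   [B -> S]
((({{S}}))) ⇒ ((({{{B}}})))   [S -> { B }]
((({{{B}}}))) ⇒ ((({{{()}}})))   [B -> ( )]

B ⇒ (B) ⇒ ((B)) ⇒ (((B))) ⇒ (((S))) ⇒ ((({B}))) ⇒ ((({S}))) ⇒ ((({{B}}))) ⇒ ((({{S}}))) ⇒ ((({{{B}}}))) ⇒ ((({{{()}}})))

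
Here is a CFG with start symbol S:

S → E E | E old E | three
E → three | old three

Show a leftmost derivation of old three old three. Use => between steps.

S => E old E => old three old E => old three old three

S => E old E   [S → E old E]
E old E => old three old E   [E → old three]
old three old E => old three old three   [E → three]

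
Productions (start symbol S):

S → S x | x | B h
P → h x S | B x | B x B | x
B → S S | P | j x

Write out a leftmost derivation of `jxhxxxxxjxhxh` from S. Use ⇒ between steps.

S⇒Bh⇒SSh⇒SxSh⇒SxxSh⇒SxxxSh⇒SxxxxSh⇒SxxxxxSh⇒BhxxxxxSh⇒jxhxxxxxSh⇒jxhxxxxxSxh⇒jxhxxxxxBhxh⇒jxhxxxxxjxhxh

S ⇒ Bh   [S → B h]
Bh ⇒ SSh   [B → S S]
SSh ⇒ SxSh   [S → S x]
SxSh ⇒ SxxSh   [S → S x]
SxxSh ⇒ SxxxSh   [S → S x]
SxxxSh ⇒ SxxxxSh   [S → S x]
SxxxxSh ⇒ SxxxxxSh   [S → S x]
SxxxxxSh ⇒ BhxxxxxSh   [S → B h]
BhxxxxxSh ⇒ jxhxxxxxSh   [B → j x]
jxhxxxxxSh ⇒ jxhxxxxxSxh   [S → S x]
jxhxxxxxSxh ⇒ jxhxxxxxBhxh   [S → B h]
jxhxxxxxBhxh ⇒ jxhxxxxxjxhxh   [B → j x]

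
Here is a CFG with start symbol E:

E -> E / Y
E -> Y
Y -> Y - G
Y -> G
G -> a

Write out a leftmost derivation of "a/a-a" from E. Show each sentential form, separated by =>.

E => E/Y => Y/Y => G/Y => a/Y => a/Y-G => a/G-G => a/a-G => a/a-a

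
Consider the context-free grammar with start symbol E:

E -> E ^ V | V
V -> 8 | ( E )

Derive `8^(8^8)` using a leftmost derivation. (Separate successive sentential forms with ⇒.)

E ⇒ E^V ⇒ V^V ⇒ 8^V ⇒ 8^(E) ⇒ 8^(E^V) ⇒ 8^(V^V) ⇒ 8^(8^V) ⇒ 8^(8^8)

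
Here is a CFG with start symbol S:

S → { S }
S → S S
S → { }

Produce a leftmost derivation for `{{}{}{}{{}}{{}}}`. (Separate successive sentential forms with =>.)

S => {S}   [S → { S }]
{S} => {SS}   [S → S S]
{SS} => {SSS}   [S → S S]
{SSS} => {SSSS}   [S → S S]
{SSSS} => {{}SSS}   [S → { }]
{{}SSS} => {{}{}SS}   [S → { }]
{{}{}SS} => {{}{}SSS}   [S → S S]
{{}{}SSS} => {{}{}{}SS}   [S → { }]
{{}{}{}SS} => {{}{}{}{S}S}   [S → { S }]
{{}{}{}{S}S} => {{}{}{}{{}}S}   [S → { }]
{{}{}{}{{}}S} => {{}{}{}{{}}{S}}   [S → { S }]
{{}{}{}{{}}{S}} => {{}{}{}{{}}{{}}}   [S → { }]

S => {S} => {SS} => {SSS} => {SSSS} => {{}SSS} => {{}{}SS} => {{}{}SSS} => {{}{}{}SS} => {{}{}{}{S}S} => {{}{}{}{{}}S} => {{}{}{}{{}}{S}} => {{}{}{}{{}}{{}}}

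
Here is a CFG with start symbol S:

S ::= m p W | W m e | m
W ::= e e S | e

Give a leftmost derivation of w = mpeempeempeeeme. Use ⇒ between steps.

S ⇒ mpW   [S ::= m p W]
mpW ⇒ mpeeS   [W ::= e e S]
mpeeS ⇒ mpeempW   [S ::= m p W]
mpeempW ⇒ mpeempeeS   [W ::= e e S]
mpeempeeS ⇒ mpeempeempW   [S ::= m p W]
mpeempeempW ⇒ mpeempeempeeS   [W ::= e e S]
mpeempeempeeS ⇒ mpeempeempeeWme   [S ::= W m e]
mpeempeempeeWme ⇒ mpeempeempeeeme   [W ::= e]

S ⇒ mpW ⇒ mpeeS ⇒ mpeempW ⇒ mpeempeeS ⇒ mpeempeempW ⇒ mpeempeempeeS ⇒ mpeempeempeeWme ⇒ mpeempeempeeeme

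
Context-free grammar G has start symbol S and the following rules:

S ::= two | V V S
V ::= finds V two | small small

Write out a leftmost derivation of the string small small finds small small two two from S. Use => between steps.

S => V V S   [S ::= V V S]
V V S => small small V S   [V ::= small small]
small small V S => small small finds V two S   [V ::= finds V two]
small small finds V two S => small small finds small small two S   [V ::= small small]
small small finds small small two S => small small finds small small two two   [S ::= two]

S => V V S => small small V S => small small finds V two S => small small finds small small two S => small small finds small small two two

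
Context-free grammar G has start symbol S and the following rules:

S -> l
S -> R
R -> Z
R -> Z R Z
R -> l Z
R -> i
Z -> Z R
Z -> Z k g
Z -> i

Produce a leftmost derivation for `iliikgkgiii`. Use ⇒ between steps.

S ⇒ R ⇒ ZRZ ⇒ ZRRZ ⇒ ZkgRRZ ⇒ ZRkgRRZ ⇒ iRkgRRZ ⇒ ilZkgRRZ ⇒ ilZkgkgRRZ ⇒ ilZRkgkgRRZ ⇒ iliRkgkgRRZ ⇒ iliikgkgRRZ ⇒ iliikgkgiRZ ⇒ iliikgkgiiZ ⇒ iliikgkgiii

S ⇒ R   [S -> R]
R ⇒ ZRZ   [R -> Z R Z]
ZRZ ⇒ ZRRZ   [Z -> Z R]
ZRRZ ⇒ ZkgRRZ   [Z -> Z k g]
ZkgRRZ ⇒ ZRkgRRZ   [Z -> Z R]
ZRkgRRZ ⇒ iRkgRRZ   [Z -> i]
iRkgRRZ ⇒ ilZkgRRZ   [R -> l Z]
ilZkgRRZ ⇒ ilZkgkgRRZ   [Z -> Z k g]
ilZkgkgRRZ ⇒ ilZRkgkgRRZ   [Z -> Z R]
ilZRkgkgRRZ ⇒ iliRkgkgRRZ   [Z -> i]
iliRkgkgRRZ ⇒ iliikgkgRRZ   [R -> i]
iliikgkgRRZ ⇒ iliikgkgiRZ   [R -> i]
iliikgkgiRZ ⇒ iliikgkgiiZ   [R -> i]
iliikgkgiiZ ⇒ iliikgkgiii   [Z -> i]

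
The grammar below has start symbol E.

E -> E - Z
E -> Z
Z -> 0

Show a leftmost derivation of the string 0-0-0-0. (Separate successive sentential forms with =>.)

E => E-Z => E-Z-Z => E-Z-Z-Z => Z-Z-Z-Z => 0-Z-Z-Z => 0-0-Z-Z => 0-0-0-Z => 0-0-0-0

E => E-Z   [E -> E - Z]
E-Z => E-Z-Z   [E -> E - Z]
E-Z-Z => E-Z-Z-Z   [E -> E - Z]
E-Z-Z-Z => Z-Z-Z-Z   [E -> Z]
Z-Z-Z-Z => 0-Z-Z-Z   [Z -> 0]
0-Z-Z-Z => 0-0-Z-Z   [Z -> 0]
0-0-Z-Z => 0-0-0-Z   [Z -> 0]
0-0-0-Z => 0-0-0-0   [Z -> 0]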